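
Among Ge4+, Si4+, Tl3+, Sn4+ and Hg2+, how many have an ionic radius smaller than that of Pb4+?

3

Tabulating Z and e⁻: Si4+ has 10 e⁻ (Z=14), Ge4+ has 28 e⁻ (Z=32), Sn4+ has 46 e⁻ (Z=50), Pb4+ has 78 e⁻ (Z=82), Tl3+ has 78 e⁻ (Z=81), Hg2+ has 78 e⁻ (Z=80). Si4+ < Ge4+ (same group, period 3 vs 4); Ge4+ < Sn4+ (same group, period 4 vs 5); Sn4+ < Pb4+ (same group, 1 shell fewer); Pb4+ < Tl3+ (both 78 e⁻, Z=82>81); Tl3+ < Hg2+ (isoelectronic, higher Z=81 is smaller).
Relative to Pb4+, the ions that are smaller are Si4+, Ge4+, Sn4+. So 3 are smaller.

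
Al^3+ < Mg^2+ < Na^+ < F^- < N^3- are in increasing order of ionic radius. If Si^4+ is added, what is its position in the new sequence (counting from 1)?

1

Isoelectronic series (10 e⁻ each). Size is set by nuclear charge: more protons means a smaller ion. Si^4+ (Z=14), Al^3+ (Z=13), Mg^2+ (Z=12), Na^+ (Z=11), F^- (Z=9), N^3- (Z=7).
Merged order: Si^4+ < Al^3+ < Mg^2+ < Na^+ < F^- < N^3- — Si^4+ is number 1.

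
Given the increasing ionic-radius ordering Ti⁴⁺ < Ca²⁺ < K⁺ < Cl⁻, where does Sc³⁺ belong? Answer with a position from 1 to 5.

2

All of these have 18 electrons (isoelectronic). With the same electron cloud, the ion with the most protons pulls it in tightest. Nuclear charges: Ti⁴⁺ (Z=22), Sc³⁺ (Z=21), Ca²⁺ (Z=20), K⁺ (Z=19), Cl⁻ (Z=17). Highest Z is smallest.
The complete sequence is Ti⁴⁺ < Sc³⁺ < Ca²⁺ < K⁺ < Cl⁻. Sc³⁺ sits at position 2.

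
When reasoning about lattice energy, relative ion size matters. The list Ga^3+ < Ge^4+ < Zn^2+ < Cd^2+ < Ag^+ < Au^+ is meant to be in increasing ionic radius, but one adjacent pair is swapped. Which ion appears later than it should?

Check each adjacent pair. Ga^3+ and Ge^4+ are reversed: they are isoelectronic (28 e⁻) and Ge has more protons than Ga (32 vs 31), making Ge^4+ smaller. No other neighbouring pair contradicts the periodic trends, so Ge^4+ is the ion listed too late.

Ge^4+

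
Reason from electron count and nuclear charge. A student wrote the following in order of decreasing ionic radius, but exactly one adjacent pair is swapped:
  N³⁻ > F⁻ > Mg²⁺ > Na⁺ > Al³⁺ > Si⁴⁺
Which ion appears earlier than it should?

Mg²⁺

The pair Mg²⁺, Na⁺ is the wrong way round — both have 10 electrons but Z(Mg)=12 > Z(Na)=11, so Mg²⁺ should be the smaller of the two. All other adjacent pairs agree with periodic trends, so Mg²⁺ is the misplaced ion.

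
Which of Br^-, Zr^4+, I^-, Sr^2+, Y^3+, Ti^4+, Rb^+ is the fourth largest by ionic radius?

Sr^2+

Tabulating Z and e⁻: Ti^4+ has 18 e⁻ (Z=22), Zr^4+ has 36 e⁻ (Z=40), Y^3+ has 36 e⁻ (Z=39), Sr^2+ has 36 e⁻ (Z=38), Rb^+ has 36 e⁻ (Z=37), Br^- has 36 e⁻ (Z=35), I^- has 54 e⁻ (Z=53). Ti^4+ < Zr^4+ (same group, 1 shell fewer); Zr^4+ < Y^3+ (isoelectronic, higher Z=40 is smaller); Y^3+ < Sr^2+ (both 36 e⁻, Z=39>38); Sr^2+ < Rb^+ (isoelectronic, higher Z=38 is smaller); Rb^+ < Br^- (isoelectronic, higher Z=37 is smaller); Br^- < I^- (same group, period 4 vs 5).
Full ascending order: Ti^4+ < Zr^4+ < Y^3+ < Sr^2+ < Rb^+ < Br^- < I^-. Counting from the largest, position 4 is Sr^2+.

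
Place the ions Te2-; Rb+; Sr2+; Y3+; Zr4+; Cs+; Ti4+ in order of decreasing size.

Ti4+ (Z=22, 18 e⁻), Zr4+ (Z=40, 36 e⁻), Y3+ (Z=39, 36 e⁻), Sr2+ (Z=38, 36 e⁻), Rb+ (Z=37, 36 e⁻), Cs+ (Z=55, 54 e⁻), Te2- (Z=52, 54 e⁻). Ti4+ < Zr4+ (same group, period 4 vs 5); Zr4+ < Y3+ (both 36 e⁻, Z=40>39); Y3+ < Sr2+ (both 36 e⁻, Z=39>38); Sr2+ < Rb+ (isoelectronic, higher Z=38 is smaller); Rb+ < Cs+ (same group, period 5 vs 6); Cs+ < Te2- (both 54 e⁻, Z=55>52).

Te2- > Cs+ > Rb+ > Sr2+ > Y3+ > Zr4+ > Ti4+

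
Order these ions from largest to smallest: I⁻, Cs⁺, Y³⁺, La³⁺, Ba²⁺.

First list Z and electron count for each: Y³⁺: 36 e⁻, Z=39, La³⁺: 54 e⁻, Z=57, Ba²⁺: 54 e⁻, Z=56, Cs⁺: 54 e⁻, Z=55, I⁻: 54 e⁻, Z=53. Y³⁺ < La³⁺ (same group, 1 shell fewer); La³⁺ < Ba²⁺ (isoelectronic, higher Z=57 is smaller); Ba²⁺ < Cs⁺ (both 54 e⁻, Z=56>55); Cs⁺ < I⁻ (both 54 e⁻, Z=55>53).

I⁻ > Cs⁺ > Ba²⁺ > La³⁺ > Y³⁺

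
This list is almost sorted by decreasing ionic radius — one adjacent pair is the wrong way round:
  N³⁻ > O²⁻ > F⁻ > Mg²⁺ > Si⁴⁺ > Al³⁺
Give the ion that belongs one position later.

Si⁴⁺

The pair Si⁴⁺, Al³⁺ is the wrong way round — both have 10 electrons but Z(Si)=14 > Z(Al)=13, so Si⁴⁺ should be the smaller of the two. All other adjacent pairs agree with periodic trends, so Si⁴⁺ is the misplaced ion.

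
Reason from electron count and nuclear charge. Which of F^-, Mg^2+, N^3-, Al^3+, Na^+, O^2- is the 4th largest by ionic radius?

Na^+

Isoelectronic series (10 e⁻ each). Size is set by nuclear charge: more protons means a smaller ion. Al^3+ (Z=13), Mg^2+ (Z=12), Na^+ (Z=11), F^- (Z=9), O^2- (Z=8), N^3- (Z=7).
Full ascending order: Al^3+ < Mg^2+ < Na^+ < F^- < O^2- < N^3-. Counting from the largest, position 4 is Na^+.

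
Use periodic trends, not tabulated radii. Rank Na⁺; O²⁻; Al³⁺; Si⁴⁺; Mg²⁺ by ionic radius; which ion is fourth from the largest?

Al³⁺

These species are isoelectronic with 10 electrons. The only difference is the number of protons: Si⁴⁺ (Z=14), Al³⁺ (Z=13), Mg²⁺ (Z=12), Na⁺ (Z=11), O²⁻ (Z=8). The strongest nuclear pull (Si⁴⁺) gives the smallest ion.
Ordering: Si⁴⁺ < Al³⁺ < Mg²⁺ < Na⁺ < O²⁻. The fourth largest is Al³⁺.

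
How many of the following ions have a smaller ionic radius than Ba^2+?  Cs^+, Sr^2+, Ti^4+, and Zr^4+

3

Work out protons and electrons: Ti^4+ has 18 e⁻ (Z=22), Zr^4+ has 36 e⁻ (Z=40), Sr^2+ has 36 e⁻ (Z=38), Ba^2+ has 54 e⁻ (Z=56), Cs^+ has 54 e⁻ (Z=55). Ti^4+ < Zr^4+ (same group, period 4 vs 5); Zr^4+ < Sr^2+ (isoelectronic, higher Z=40 is smaller); Sr^2+ < Ba^2+ (same group, period 5 vs 6); Ba^2+ < Cs^+ (isoelectronic, higher Z=56 is smaller).
Relative to Ba^2+, the ions that are smaller are Ti^4+, Zr^4+, Sr^2+. That's 3.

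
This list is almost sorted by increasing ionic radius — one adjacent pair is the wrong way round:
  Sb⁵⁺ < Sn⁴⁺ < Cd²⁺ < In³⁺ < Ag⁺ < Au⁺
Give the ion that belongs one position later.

Scanning neighbour by neighbour, only Cd²⁺/In³⁺ violates a trend: they are isoelectronic (46 e⁻) and In has more protons than Cd (49 vs 48), making In³⁺ smaller. That makes Cd²⁺ the one sitting a position early relative to where it belongs.

Cd²⁺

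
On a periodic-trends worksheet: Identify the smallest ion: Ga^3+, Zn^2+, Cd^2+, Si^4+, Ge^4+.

Si^4+

Tabulating Z and e⁻: Si^4+ (Z=14, 10 e⁻), Ge^4+ (Z=32, 28 e⁻), Ga^3+ (Z=31, 28 e⁻), Zn^2+ (Z=30, 28 e⁻), Cd^2+ (Z=48, 46 e⁻). Si^4+ < Ge^4+ (same group, 1 shell fewer); Ge^4+ < Ga^3+ (both 28 e⁻, Z=32>31); Ga^3+ < Zn^2+ (both 28 e⁻, Z=31>30); Zn^2+ < Cd^2+ (same group, 1 shell fewer).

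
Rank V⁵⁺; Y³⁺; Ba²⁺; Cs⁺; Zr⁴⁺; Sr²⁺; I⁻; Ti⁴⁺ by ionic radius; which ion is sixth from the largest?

V⁵⁺ has 18 e⁻ (Z=23), Ti⁴⁺ has 18 e⁻ (Z=22), Zr⁴⁺ has 36 e⁻ (Z=40), Y³⁺ has 36 e⁻ (Z=39), Sr²⁺ has 36 e⁻ (Z=38), Ba²⁺ has 54 e⁻ (Z=56), Cs⁺ has 54 e⁻ (Z=55), I⁻ has 54 e⁻ (Z=53). V⁵⁺ < Ti⁴⁺ (isoelectronic, higher Z=23 is smaller); Ti⁴⁺ < Zr⁴⁺ (same group, 1 shell fewer); Zr⁴⁺ < Y³⁺ (isoelectronic, higher Z=40 is smaller); Y³⁺ < Sr²⁺ (both 36 e⁻, Z=39>38); Sr²⁺ < Ba²⁺ (same group, 1 shell fewer); Ba²⁺ < Cs⁺ (both 54 e⁻, Z=56>55); Cs⁺ < I⁻ (isoelectronic, higher Z=55 is smaller).
Ordering: V⁵⁺ < Ti⁴⁺ < Zr⁴⁺ < Y³⁺ < Sr²⁺ < Ba²⁺ < Cs⁺ < I⁻. The sixth largest is Zr⁴⁺.

Zr⁴⁺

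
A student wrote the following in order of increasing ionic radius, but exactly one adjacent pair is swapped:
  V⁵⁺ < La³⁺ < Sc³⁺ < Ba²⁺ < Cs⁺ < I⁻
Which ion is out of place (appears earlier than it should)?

La³⁺

The pair La³⁺, Sc³⁺ is the wrong way round — Sc³⁺ and La³⁺ are in one column with the same charge; the lighter period-4 ion has 2 fewer shells and is smaller. All other adjacent pairs agree with periodic trends, so La³⁺ is the misplaced ion.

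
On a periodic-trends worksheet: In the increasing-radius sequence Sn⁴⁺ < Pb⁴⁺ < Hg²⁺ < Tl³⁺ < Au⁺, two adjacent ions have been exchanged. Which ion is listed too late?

Tl³⁺

The pair Hg²⁺, Tl³⁺ is the wrong way round — both have 78 electrons but Z(Tl)=81 > Z(Hg)=80, so Tl³⁺ should be the smaller of the two. All other adjacent pairs agree with periodic trends, so Tl³⁺ is the misplaced ion.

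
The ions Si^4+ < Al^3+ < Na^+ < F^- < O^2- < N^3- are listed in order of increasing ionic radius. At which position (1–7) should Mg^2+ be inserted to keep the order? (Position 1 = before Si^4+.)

3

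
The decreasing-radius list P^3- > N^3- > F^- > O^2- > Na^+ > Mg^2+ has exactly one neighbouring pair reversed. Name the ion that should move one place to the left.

O^2-

Compare adjacent ions: both have 10 electrons but Z(F)=9 > Z(O)=8, so F^- should be the smaller of the two — yet in this decreasing list F^- sits before O^2-. Nothing else is reversed, so O^2- should move one place to the left.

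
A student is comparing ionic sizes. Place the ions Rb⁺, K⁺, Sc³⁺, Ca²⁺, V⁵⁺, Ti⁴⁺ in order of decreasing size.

Rb⁺ > K⁺ > Ca²⁺ > Sc³⁺ > Ti⁴⁺ > V⁵⁺

V⁵⁺: 18 e⁻, Z=23, Ti⁴⁺: 18 e⁻, Z=22, Sc³⁺: 18 e⁻, Z=21, Ca²⁺: 18 e⁻, Z=20, K⁺: 18 e⁻, Z=19, Rb⁺: 36 e⁻, Z=37. V⁵⁺ < Ti⁴⁺ (isoelectronic, higher Z=23 is smaller); Ti⁴⁺ < Sc³⁺ (both 18 e⁻, Z=22>21); Sc³⁺ < Ca²⁺ (isoelectronic, higher Z=21 is smaller); Ca²⁺ < K⁺ (both 18 e⁻, Z=20>19); K⁺ < Rb⁺ (same group, period 4 vs 5).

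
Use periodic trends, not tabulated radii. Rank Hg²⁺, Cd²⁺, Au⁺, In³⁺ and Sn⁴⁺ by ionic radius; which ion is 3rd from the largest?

Cd²⁺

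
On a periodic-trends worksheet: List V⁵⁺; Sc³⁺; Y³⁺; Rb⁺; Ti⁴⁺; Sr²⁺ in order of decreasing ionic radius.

Rb⁺ > Sr²⁺ > Y³⁺ > Sc³⁺ > Ti⁴⁺ > V⁵⁺

Tabulating Z and e⁻: V⁵⁺ has 18 e⁻ (Z=23), Ti⁴⁺ has 18 e⁻ (Z=22), Sc³⁺ has 18 e⁻ (Z=21), Y³⁺ has 36 e⁻ (Z=39), Sr²⁺ has 36 e⁻ (Z=38), Rb⁺ has 36 e⁻ (Z=37). V⁵⁺ < Ti⁴⁺ (isoelectronic, higher Z=23 is smaller); Ti⁴⁺ < Sc³⁺ (both 18 e⁻, Z=22>21); Sc³⁺ < Y³⁺ (same group, period 4 vs 5); Y³⁺ < Sr²⁺ (both 36 e⁻, Z=39>38); Sr²⁺ < Rb⁺ (both 36 e⁻, Z=38>37).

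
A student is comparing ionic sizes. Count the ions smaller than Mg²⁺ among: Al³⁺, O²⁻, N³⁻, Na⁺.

1

Isoelectronic series (10 e⁻ each). Size is set by nuclear charge: more protons means a smaller ion. Al³⁺ (Z=13), Mg²⁺ (Z=12), Na⁺ (Z=11), O²⁻ (Z=8), N³⁻ (Z=7).
Relative to Mg²⁺, the ions that are smaller are Al³⁺. So 1 is smaller.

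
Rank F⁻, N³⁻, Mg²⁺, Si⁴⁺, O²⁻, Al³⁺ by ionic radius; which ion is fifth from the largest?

Al³⁺

Isoelectronic series (10 e⁻ each). Size is set by nuclear charge: more protons means a smaller ion. Si⁴⁺ (Z=14), Al³⁺ (Z=13), Mg²⁺ (Z=12), F⁻ (Z=9), O²⁻ (Z=8), N³⁻ (Z=7).
Ordering: Si⁴⁺ < Al³⁺ < Mg²⁺ < F⁻ < O²⁻ < N³⁻. The fifth largest is Al³⁺.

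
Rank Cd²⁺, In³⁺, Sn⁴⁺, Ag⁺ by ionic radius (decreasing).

These species are isoelectronic with 46 electrons. The only difference is the number of protons: Sn⁴⁺ (Z=50), In³⁺ (Z=49), Cd²⁺ (Z=48), Ag⁺ (Z=47). The strongest nuclear pull (Sn⁴⁺) gives the smallest ion.

Ag⁺ > Cd²⁺ > In³⁺ > Sn⁴⁺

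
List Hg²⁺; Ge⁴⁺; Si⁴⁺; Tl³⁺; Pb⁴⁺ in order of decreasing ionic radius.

Hg²⁺ > Tl³⁺ > Pb⁴⁺ > Ge⁴⁺ > Si⁴⁺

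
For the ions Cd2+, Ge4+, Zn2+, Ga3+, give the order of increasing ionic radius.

Electron counts and nuclear charges: Ge4+: 28 e⁻, Z=32, Ga3+: 28 e⁻, Z=31, Zn2+: 28 e⁻, Z=30, Cd2+: 46 e⁻, Z=48. Ge4+ < Ga3+ (isoelectronic, higher Z=32 is smaller); Ga3+ < Zn2+ (isoelectronic, higher Z=31 is smaller); Zn2+ < Cd2+ (same group, 1 shell fewer).

Ge4+ < Ga3+ < Zn2+ < Cd2+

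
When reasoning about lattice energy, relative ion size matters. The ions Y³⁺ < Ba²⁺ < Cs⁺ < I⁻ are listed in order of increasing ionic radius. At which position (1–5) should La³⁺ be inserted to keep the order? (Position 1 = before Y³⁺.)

2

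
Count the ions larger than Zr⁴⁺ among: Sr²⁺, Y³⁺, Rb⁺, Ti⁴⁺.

Work out protons and electrons: Ti⁴⁺: 18 e⁻, Z=22, Zr⁴⁺: 36 e⁻, Z=40, Y³⁺: 36 e⁻, Z=39, Sr²⁺: 36 e⁻, Z=38, Rb⁺: 36 e⁻, Z=37. Ti⁴⁺ < Zr⁴⁺ (same group, 1 shell fewer); Zr⁴⁺ < Y³⁺ (isoelectronic, higher Z=40 is smaller); Y³⁺ < Sr²⁺ (both 36 e⁻, Z=39>38); Sr²⁺ < Rb⁺ (isoelectronic, higher Z=38 is smaller).
Overall: Ti⁴⁺ < Zr⁴⁺ < Y³⁺ < Sr²⁺ < Rb⁺. Zr⁴⁺ has 1 below it and 3 above. Count: 3.

3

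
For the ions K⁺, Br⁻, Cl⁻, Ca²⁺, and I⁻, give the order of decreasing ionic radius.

Work out protons and electrons: Ca²⁺ has 18 e⁻ (Z=20), K⁺ has 18 e⁻ (Z=19), Cl⁻ has 18 e⁻ (Z=17), Br⁻ has 36 e⁻ (Z=35), I⁻ has 54 e⁻ (Z=53). Ca²⁺ < K⁺ (both 18 e⁻, Z=20>19); K⁺ < Cl⁻ (both 18 e⁻, Z=19>17); Cl⁻ < Br⁻ (same group, period 3 vs 4); Br⁻ < I⁻ (same group, 1 shell fewer).

I⁻ > Br⁻ > Cl⁻ > K⁺ > Ca²⁺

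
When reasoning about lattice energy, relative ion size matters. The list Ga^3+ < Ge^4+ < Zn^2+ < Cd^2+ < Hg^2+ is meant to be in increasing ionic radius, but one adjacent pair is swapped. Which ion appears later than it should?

Ge^4+

Check each adjacent pair. Ga^3+ and Ge^4+ are reversed: Ge^4+ and Ga^3+ share 28 electrons; the higher nuclear charge on Ge (Z=32) contracts it more, so Ge^4+ < Ga^3+. No other neighbouring pair contradicts the periodic trends, so Ge^4+ is the ion listed too late.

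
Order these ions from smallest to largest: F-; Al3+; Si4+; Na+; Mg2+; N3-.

Si4+ < Al3+ < Mg2+ < Na+ < F- < N3-

Isoelectronic series (10 e⁻ each). Size is set by nuclear charge: more protons means a smaller ion. Si4+ (Z=14), Al3+ (Z=13), Mg2+ (Z=12), Na+ (Z=11), F- (Z=9), N3- (Z=7).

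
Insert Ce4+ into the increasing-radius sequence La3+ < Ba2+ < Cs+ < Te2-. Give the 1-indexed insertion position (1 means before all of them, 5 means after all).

All of these have 54 electrons (isoelectronic). With the same electron cloud, the ion with the most protons pulls it in tightest. Nuclear charges: Ce4+ (Z=58), La3+ (Z=57), Ba2+ (Z=56), Cs+ (Z=55), Te2- (Z=52). Highest Z is smallest.
Putting Ce4+ in gives Ce4+ < La3+ < Ba2+ < Cs+ < Te2-; it lands at slot 1.

1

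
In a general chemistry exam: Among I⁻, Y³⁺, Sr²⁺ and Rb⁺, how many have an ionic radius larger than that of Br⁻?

1

Y³⁺: 36 e⁻, Z=39, Sr²⁺: 36 e⁻, Z=38, Rb⁺: 36 e⁻, Z=37, Br⁻: 36 e⁻, Z=35, I⁻: 54 e⁻, Z=53. Y³⁺ < Sr²⁺ (both 36 e⁻, Z=39>38); Sr²⁺ < Rb⁺ (both 36 e⁻, Z=38>37); Rb⁺ < Br⁻ (isoelectronic, higher Z=37 is smaller); Br⁻ < I⁻ (same group, period 4 vs 5).
Relative to Br⁻, the ions that are larger are I⁻. That's 1.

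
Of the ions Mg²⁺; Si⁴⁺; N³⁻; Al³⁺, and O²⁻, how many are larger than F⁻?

All of these have 10 electrons (isoelectronic). With the same electron cloud, the ion with the most protons pulls it in tightest. Nuclear charges: Si⁴⁺ (Z=14), Al³⁺ (Z=13), Mg²⁺ (Z=12), F⁻ (Z=9), O²⁻ (Z=8), N³⁻ (Z=7). Highest Z is smallest.
Relative to F⁻, the ions that are larger are O²⁻, N³⁻. That's 2.

2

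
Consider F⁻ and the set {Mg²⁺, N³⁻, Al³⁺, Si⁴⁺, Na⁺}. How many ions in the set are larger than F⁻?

Each ion has 10 electrons. The ranking follows nuclear charge in reverse — greater Z gives a smaller radius. Si⁴⁺ (Z=14), Al³⁺ (Z=13), Mg²⁺ (Z=12), Na⁺ (Z=11), F⁻ (Z=9), N³⁻ (Z=7).
Relative to F⁻, the ions that are larger are N³⁻. So 1 is larger.

1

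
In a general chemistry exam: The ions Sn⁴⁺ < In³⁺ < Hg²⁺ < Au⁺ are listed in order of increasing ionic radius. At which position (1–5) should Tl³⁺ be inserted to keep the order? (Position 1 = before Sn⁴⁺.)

3

Sn⁴⁺ (Z=50, 46 e⁻), In³⁺ (Z=49, 46 e⁻), Tl³⁺ (Z=81, 78 e⁻), Hg²⁺ (Z=80, 78 e⁻), Au⁺ (Z=79, 78 e⁻). Sn⁴⁺ < In³⁺ (isoelectronic, higher Z=50 is smaller); In³⁺ < Tl³⁺ (same group, 1 shell fewer); Tl³⁺ < Hg²⁺ (isoelectronic, higher Z=81 is smaller); Hg²⁺ < Au⁺ (isoelectronic, higher Z=80 is smaller).
The complete sequence is Sn⁴⁺ < In³⁺ < Tl³⁺ < Hg²⁺ < Au⁺. Tl³⁺ sits at position 3.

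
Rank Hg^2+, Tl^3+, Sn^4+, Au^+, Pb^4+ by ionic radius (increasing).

Work out protons and electrons: Sn^4+ has 46 e⁻ (Z=50), Pb^4+ has 78 e⁻ (Z=82), Tl^3+ has 78 e⁻ (Z=81), Hg^2+ has 78 e⁻ (Z=80), Au^+ has 78 e⁻ (Z=79). Sn^4+ < Pb^4+ (same group, period 5 vs 6); Pb^4+ < Tl^3+ (isoelectronic, higher Z=82 is smaller); Tl^3+ < Hg^2+ (isoelectronic, higher Z=81 is smaller); Hg^2+ < Au^+ (both 78 e⁻, Z=80>79).

Sn^4+ < Pb^4+ < Tl^3+ < Hg^2+ < Au^+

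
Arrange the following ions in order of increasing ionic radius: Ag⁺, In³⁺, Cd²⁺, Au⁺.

First list Z and electron count for each: In³⁺: 46 e⁻, Z=49, Cd²⁺: 46 e⁻, Z=48, Ag⁺: 46 e⁻, Z=47, Au⁺: 78 e⁻, Z=79. In³⁺ < Cd²⁺ (both 46 e⁻, Z=49>48); Cd²⁺ < Ag⁺ (isoelectronic, higher Z=48 is smaller); Ag⁺ < Au⁺ (same group, period 5 vs 6).

In³⁺ < Cd²⁺ < Ag⁺ < Au⁺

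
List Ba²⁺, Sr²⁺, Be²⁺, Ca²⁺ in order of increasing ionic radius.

All are in the same group with charge +2. Radius grows down the group as n (the outermost shell) increases.

Be²⁺ < Ca²⁺ < Sr²⁺ < Ba²⁺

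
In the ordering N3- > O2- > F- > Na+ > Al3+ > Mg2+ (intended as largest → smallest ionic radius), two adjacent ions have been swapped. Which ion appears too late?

Scanning neighbour by neighbour, only Al3+/Mg2+ violates a trend: they are isoelectronic (10 e⁻) and Al has more protons than Mg (13 vs 12), making Al3+ smaller. That makes Mg2+ the one sitting a position late relative to where it belongs.

Mg2+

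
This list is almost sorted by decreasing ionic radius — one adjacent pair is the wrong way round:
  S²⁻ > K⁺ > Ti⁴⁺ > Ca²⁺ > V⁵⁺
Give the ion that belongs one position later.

Ti⁴⁺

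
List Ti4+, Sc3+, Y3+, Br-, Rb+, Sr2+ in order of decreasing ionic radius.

Work out protons and electrons: Ti4+ (Z=22, 18 e⁻), Sc3+ (Z=21, 18 e⁻), Y3+ (Z=39, 36 e⁻), Sr2+ (Z=38, 36 e⁻), Rb+ (Z=37, 36 e⁻), Br- (Z=35, 36 e⁻). Ti4+ < Sc3+ (isoelectronic, higher Z=22 is smaller); Sc3+ < Y3+ (same group, 1 shell fewer); Y3+ < Sr2+ (isoelectronic, higher Z=39 is smaller); Sr2+ < Rb+ (isoelectronic, higher Z=38 is smaller); Rb+ < Br- (isoelectronic, higher Z=37 is smaller).

Br- > Rb+ > Sr2+ > Y3+ > Sc3+ > Ti4+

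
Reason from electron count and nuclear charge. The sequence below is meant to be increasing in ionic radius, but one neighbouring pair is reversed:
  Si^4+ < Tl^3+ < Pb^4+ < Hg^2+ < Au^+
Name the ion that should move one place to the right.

Tl^3+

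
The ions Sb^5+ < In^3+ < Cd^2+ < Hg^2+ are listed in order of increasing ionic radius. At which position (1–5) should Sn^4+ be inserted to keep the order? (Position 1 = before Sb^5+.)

First list Z and electron count for each: Sb^5+ (Z=51, 46 e⁻), Sn^4+ (Z=50, 46 e⁻), In^3+ (Z=49, 46 e⁻), Cd^2+ (Z=48, 46 e⁻), Hg^2+ (Z=80, 78 e⁻). Sb^5+ < Sn^4+ (both 46 e⁻, Z=51>50); Sn^4+ < In^3+ (both 46 e⁻, Z=50>49); In^3+ < Cd^2+ (isoelectronic, higher Z=49 is smaller); Cd^2+ < Hg^2+ (same group, 1 shell fewer).
With Sn^4+ included the full order is Sb^5+ < Sn^4+ < In^3+ < Cd^2+ < Hg^2+, so it takes position 2.

2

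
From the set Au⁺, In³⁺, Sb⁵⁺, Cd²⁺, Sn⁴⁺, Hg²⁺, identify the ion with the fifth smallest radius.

Electron counts and nuclear charges: Sb⁵⁺ (Z=51, 46 e⁻), Sn⁴⁺ (Z=50, 46 e⁻), In³⁺ (Z=49, 46 e⁻), Cd²⁺ (Z=48, 46 e⁻), Hg²⁺ (Z=80, 78 e⁻), Au⁺ (Z=79, 78 e⁻). Sb⁵⁺ < Sn⁴⁺ (both 46 e⁻, Z=51>50); Sn⁴⁺ < In³⁺ (both 46 e⁻, Z=50>49); In³⁺ < Cd²⁺ (isoelectronic, higher Z=49 is smaller); Cd²⁺ < Hg²⁺ (same group, 1 shell fewer); Hg²⁺ < Au⁺ (isoelectronic, higher Z=80 is smaller).
Full ascending order: Sb⁵⁺ < Sn⁴⁺ < In³⁺ < Cd²⁺ < Hg²⁺ < Au⁺. Counting from the smallest, position 5 is Hg²⁺.

Hg²⁺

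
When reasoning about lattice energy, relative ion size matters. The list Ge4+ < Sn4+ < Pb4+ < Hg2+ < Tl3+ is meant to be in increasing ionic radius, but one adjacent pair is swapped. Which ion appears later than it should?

Tl3+

Check each adjacent pair. Hg2+ and Tl3+ are reversed: Tl3+ and Hg2+ share 78 electrons; the higher nuclear charge on Tl (Z=81) contracts it more, so Tl3+ < Hg2+. No other neighbouring pair contradicts the periodic trends, so Tl3+ is the ion listed too late.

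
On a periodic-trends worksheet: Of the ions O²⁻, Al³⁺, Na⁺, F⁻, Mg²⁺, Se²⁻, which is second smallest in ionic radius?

Tabulating Z and e⁻: Al³⁺ has 10 e⁻ (Z=13), Mg²⁺ has 10 e⁻ (Z=12), Na⁺ has 10 e⁻ (Z=11), F⁻ has 10 e⁻ (Z=9), O²⁻ has 10 e⁻ (Z=8), Se²⁻ has 36 e⁻ (Z=34). Al³⁺ < Mg²⁺ (isoelectronic, higher Z=13 is smaller); Mg²⁺ < Na⁺ (both 10 e⁻, Z=12>11); Na⁺ < F⁻ (isoelectronic, higher Z=11 is smaller); F⁻ < O²⁻ (both 10 e⁻, Z=9>8); O²⁻ < Se²⁻ (same group, period 2 vs 4).
So the order is Al³⁺ < Mg²⁺ < Na⁺ < F⁻ < O²⁻ < Se²⁻; the 2nd-smallest ion is Mg²⁺.

Mg²⁺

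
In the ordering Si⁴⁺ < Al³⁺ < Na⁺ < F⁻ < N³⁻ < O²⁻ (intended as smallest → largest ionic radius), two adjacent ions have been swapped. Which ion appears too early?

N³⁻

Check each adjacent pair. N³⁻ and O²⁻ are reversed: both have 10 electrons but Z(O)=8 > Z(N)=7, so O²⁻ should be the smaller of the two. No other neighbouring pair contradicts the periodic trends, so N³⁻ is the ion listed too early.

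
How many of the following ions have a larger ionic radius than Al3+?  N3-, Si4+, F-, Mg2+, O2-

Isoelectronic series (10 e⁻ each). Size is set by nuclear charge: more protons means a smaller ion. Si4+ (Z=14), Al3+ (Z=13), Mg2+ (Z=12), F- (Z=9), O2- (Z=8), N3- (Z=7).
Placing each against Al3+: smaller — Si4+; larger — Mg2+, F-, O2-, N3-. That's 4.

4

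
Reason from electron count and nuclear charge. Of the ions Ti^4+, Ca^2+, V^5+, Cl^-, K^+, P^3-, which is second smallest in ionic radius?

Each ion has 18 electrons. The ranking follows nuclear charge in reverse — greater Z gives a smaller radius. V^5+ (Z=23), Ti^4+ (Z=22), Ca^2+ (Z=20), K^+ (Z=19), Cl^- (Z=17), P^3- (Z=15).
So the order is V^5+ < Ti^4+ < Ca^2+ < K^+ < Cl^- < P^3-; the 2nd-smallest ion is Ti^4+.

Ti^4+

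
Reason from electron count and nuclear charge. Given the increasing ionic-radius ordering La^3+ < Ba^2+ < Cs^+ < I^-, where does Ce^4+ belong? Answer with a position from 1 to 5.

1

Each ion has 54 electrons. The ranking follows nuclear charge in reverse — greater Z gives a smaller radius. Ce^4+ (Z=58), La^3+ (Z=57), Ba^2+ (Z=56), Cs^+ (Z=55), I^- (Z=53).
Merged order: Ce^4+ < La^3+ < Ba^2+ < Cs^+ < I^- — Ce^4+ is number 1.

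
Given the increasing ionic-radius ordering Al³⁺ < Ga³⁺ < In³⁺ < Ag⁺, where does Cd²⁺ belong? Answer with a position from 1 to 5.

4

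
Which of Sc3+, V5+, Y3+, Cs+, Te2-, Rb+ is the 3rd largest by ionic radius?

Rb+

First list Z and electron count for each: V5+: 18 e⁻, Z=23, Sc3+: 18 e⁻, Z=21, Y3+: 36 e⁻, Z=39, Rb+: 36 e⁻, Z=37, Cs+: 54 e⁻, Z=55, Te2-: 54 e⁻, Z=52. V5+ < Sc3+ (both 18 e⁻, Z=23>21); Sc3+ < Y3+ (same group, 1 shell fewer); Y3+ < Rb+ (isoelectronic, higher Z=39 is smaller); Rb+ < Cs+ (same group, period 5 vs 6); Cs+ < Te2- (both 54 e⁻, Z=55>52).
Ordering: V5+ < Sc3+ < Y3+ < Rb+ < Cs+ < Te2-. The 3rd largest is Rb+.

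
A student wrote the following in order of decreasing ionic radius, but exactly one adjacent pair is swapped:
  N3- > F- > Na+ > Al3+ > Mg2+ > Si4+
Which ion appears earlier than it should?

The pair Al3+, Mg2+ is the wrong way round — Al3+ and Mg2+ share 10 electrons; the higher nuclear charge on Al (Z=13) contracts it more, so Al3+ < Mg2+. All other adjacent pairs agree with periodic trends, so Al3+ is the misplaced ion.

Al3+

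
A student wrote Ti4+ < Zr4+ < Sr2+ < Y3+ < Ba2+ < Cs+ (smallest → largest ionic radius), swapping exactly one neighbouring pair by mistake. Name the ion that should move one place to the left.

Y3+

Check each adjacent pair. Sr2+ and Y3+ are reversed: Y3+ and Sr2+ share 36 electrons; the higher nuclear charge on Y (Z=39) contracts it more, so Y3+ < Sr2+. No other neighbouring pair contradicts the periodic trends, so Y3+ is the ion listed too late.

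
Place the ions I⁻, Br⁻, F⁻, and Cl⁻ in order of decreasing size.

I⁻ > Br⁻ > Cl⁻ > F⁻

These ions sit in one column with identical charge. Each step down the periodic table adds a principal shell, increasing the radius.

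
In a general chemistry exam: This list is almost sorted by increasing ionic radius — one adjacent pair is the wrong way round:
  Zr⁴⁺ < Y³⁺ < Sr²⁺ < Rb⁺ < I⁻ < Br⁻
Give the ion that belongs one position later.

Check each adjacent pair. I⁻ and Br⁻ are reversed: both in group 17 with the same charge; Br⁻ (period 4) has the smaller radius. No other neighbouring pair contradicts the periodic trends, so I⁻ is the ion listed too early.

I⁻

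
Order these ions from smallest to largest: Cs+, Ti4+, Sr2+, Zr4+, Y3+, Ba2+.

Work out protons and electrons: Ti4+ has 18 e⁻ (Z=22), Zr4+ has 36 e⁻ (Z=40), Y3+ has 36 e⁻ (Z=39), Sr2+ has 36 e⁻ (Z=38), Ba2+ has 54 e⁻ (Z=56), Cs+ has 54 e⁻ (Z=55). Ti4+ < Zr4+ (same group, 1 shell fewer); Zr4+ < Y3+ (both 36 e⁻, Z=40>39); Y3+ < Sr2+ (both 36 e⁻, Z=39>38); Sr2+ < Ba2+ (same group, 1 shell fewer); Ba2+ < Cs+ (isoelectronic, higher Z=56 is smaller).

Ti4+ < Zr4+ < Y3+ < Sr2+ < Ba2+ < Cs+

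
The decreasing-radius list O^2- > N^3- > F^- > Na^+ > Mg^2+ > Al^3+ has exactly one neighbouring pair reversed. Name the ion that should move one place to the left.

Compare adjacent ions: they are isoelectronic (10 e⁻) and O has more protons than N (8 vs 7), making O^2- smaller — yet in this decreasing list O^2- sits before N^3-. Nothing else is reversed, so N^3- should move one place to the left.

N^3-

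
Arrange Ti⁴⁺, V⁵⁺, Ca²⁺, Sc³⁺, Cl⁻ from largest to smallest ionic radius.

Isoelectronic series (18 e⁻ each). Size is set by nuclear charge: more protons means a smaller ion. V⁵⁺ (Z=23), Ti⁴⁺ (Z=22), Sc³⁺ (Z=21), Ca²⁺ (Z=20), Cl⁻ (Z=17).

Cl⁻ > Ca²⁺ > Sc³⁺ > Ti⁴⁺ > V⁵⁺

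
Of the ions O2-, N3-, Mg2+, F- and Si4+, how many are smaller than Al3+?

1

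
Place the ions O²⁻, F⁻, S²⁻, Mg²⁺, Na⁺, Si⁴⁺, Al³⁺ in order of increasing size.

Si⁴⁺ < Al³⁺ < Mg²⁺ < Na⁺ < F⁻ < O²⁻ < S²⁻

Si⁴⁺: 10 e⁻, Z=14, Al³⁺: 10 e⁻, Z=13, Mg²⁺: 10 e⁻, Z=12, Na⁺: 10 e⁻, Z=11, F⁻: 10 e⁻, Z=9, O²⁻: 10 e⁻, Z=8, S²⁻: 18 e⁻, Z=16. Si⁴⁺ < Al³⁺ (isoelectronic, higher Z=14 is smaller); Al³⁺ < Mg²⁺ (both 10 e⁻, Z=13>12); Mg²⁺ < Na⁺ (both 10 e⁻, Z=12>11); Na⁺ < F⁻ (isoelectronic, higher Z=11 is smaller); F⁻ < O²⁻ (isoelectronic, higher Z=9 is smaller); O²⁻ < S²⁻ (same group, period 2 vs 3).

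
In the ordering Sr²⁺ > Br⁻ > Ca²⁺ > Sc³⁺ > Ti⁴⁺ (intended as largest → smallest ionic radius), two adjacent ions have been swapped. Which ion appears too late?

Compare adjacent ions: both have 36 electrons but Z(Sr)=38 > Z(Br)=35, so Sr²⁺ should be the smaller of the two — yet in this decreasing list Sr²⁺ sits before Br⁻. Nothing else is reversed, so Br⁻ should move one place to the left.

Br⁻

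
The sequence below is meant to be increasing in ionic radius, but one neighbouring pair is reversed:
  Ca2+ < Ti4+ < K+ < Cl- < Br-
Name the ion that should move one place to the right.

Compare adjacent ions: both have 18 electrons but Z(Ti)=22 > Z(Ca)=20, so Ti4+ should be the smaller of the two — yet in this increasing list Ca2+ sits before Ti4+. Nothing else is reversed, so Ca2+ should move one place to the right.

Ca2+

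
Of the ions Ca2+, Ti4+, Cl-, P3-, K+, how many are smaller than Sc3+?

Isoelectronic series (18 e⁻ each). Size is set by nuclear charge: more protons means a smaller ion. Ti4+ (Z=22), Sc3+ (Z=21), Ca2+ (Z=20), K+ (Z=19), Cl- (Z=17), P3- (Z=15).
Relative to Sc3+, the ions that are smaller are Ti4+. So 1 is smaller.

1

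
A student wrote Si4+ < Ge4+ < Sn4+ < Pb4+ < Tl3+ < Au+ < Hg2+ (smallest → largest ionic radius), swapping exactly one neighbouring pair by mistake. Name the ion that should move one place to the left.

The pair Au+, Hg2+ is the wrong way round — Hg2+ and Au+ share 78 electrons; the higher nuclear charge on Hg (Z=80) contracts it more, so Hg2+ < Au+. All other adjacent pairs agree with periodic trends, so Hg2+ is the misplaced ion.

Hg2+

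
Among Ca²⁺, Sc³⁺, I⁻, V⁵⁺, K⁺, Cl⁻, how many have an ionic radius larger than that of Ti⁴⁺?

5

First list Z and electron count for each: V⁵⁺ has 18 e⁻ (Z=23), Ti⁴⁺ has 18 e⁻ (Z=22), Sc³⁺ has 18 e⁻ (Z=21), Ca²⁺ has 18 e⁻ (Z=20), K⁺ has 18 e⁻ (Z=19), Cl⁻ has 18 e⁻ (Z=17), I⁻ has 54 e⁻ (Z=53). V⁵⁺ < Ti⁴⁺ (isoelectronic, higher Z=23 is smaller); Ti⁴⁺ < Sc³⁺ (isoelectronic, higher Z=22 is smaller); Sc³⁺ < Ca²⁺ (both 18 e⁻, Z=21>20); Ca²⁺ < K⁺ (isoelectronic, higher Z=20 is smaller); K⁺ < Cl⁻ (isoelectronic, higher Z=19 is smaller); Cl⁻ < I⁻ (same group, 2 shells fewer).
Ordering all of them (including Ti⁴⁺) by radius gives V⁵⁺ < Ti⁴⁺ < Sc³⁺ < Ca²⁺ < K⁺ < Cl⁻ < I⁻. That's 5.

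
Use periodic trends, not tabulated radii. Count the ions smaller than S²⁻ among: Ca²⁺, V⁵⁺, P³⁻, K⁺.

These species are isoelectronic with 18 electrons. The only difference is the number of protons: V⁵⁺ (Z=23), Ca²⁺ (Z=20), K⁺ (Z=19), S²⁻ (Z=16), P³⁻ (Z=15). The strongest nuclear pull (V⁵⁺) gives the smallest ion.
Ordering all of them (including S²⁻) by radius gives V⁵⁺ < Ca²⁺ < K⁺ < S²⁻ < P³⁻. That's 3.

3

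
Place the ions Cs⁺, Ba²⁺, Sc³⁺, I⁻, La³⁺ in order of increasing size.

Sc³⁺ < La³⁺ < Ba²⁺ < Cs⁺ < I⁻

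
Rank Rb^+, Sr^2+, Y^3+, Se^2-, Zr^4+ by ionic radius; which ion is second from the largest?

Rb^+

All of these have 36 electrons (isoelectronic). With the same electron cloud, the ion with the most protons pulls it in tightest. Nuclear charges: Zr^4+ (Z=40), Y^3+ (Z=39), Sr^2+ (Z=38), Rb^+ (Z=37), Se^2- (Z=34). Highest Z is smallest.
Ordering: Zr^4+ < Y^3+ < Sr^2+ < Rb^+ < Se^2-. The second largest is Rb^+.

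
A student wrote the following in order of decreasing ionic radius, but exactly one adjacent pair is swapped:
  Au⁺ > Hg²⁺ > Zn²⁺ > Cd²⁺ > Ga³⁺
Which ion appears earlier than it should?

Zn²⁺

Check each adjacent pair. Zn²⁺ and Cd²⁺ are reversed: Zn²⁺ and Cd²⁺ are in one column with the same charge; the lighter period-4 ion has one fewer shell and is smaller. No other neighbouring pair contradicts the periodic trends, so Zn²⁺ is the ion listed too early.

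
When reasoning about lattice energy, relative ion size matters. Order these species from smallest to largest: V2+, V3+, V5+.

For a single element, ionic radius drops as positive charge rises — V5+ < V2+.

V5+ < V3+ < V2+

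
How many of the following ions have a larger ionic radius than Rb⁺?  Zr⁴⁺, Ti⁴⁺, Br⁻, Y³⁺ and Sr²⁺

1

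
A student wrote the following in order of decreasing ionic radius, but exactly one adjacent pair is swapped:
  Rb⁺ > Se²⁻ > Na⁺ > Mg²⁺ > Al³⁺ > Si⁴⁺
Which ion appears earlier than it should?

The pair Rb⁺, Se²⁻ is the wrong way round — both have 36 electrons but Z(Rb)=37 > Z(Se)=34, so Rb⁺ should be the smaller of the two. All other adjacent pairs agree with periodic trends, so Rb⁺ is the misplaced ion.

Rb⁺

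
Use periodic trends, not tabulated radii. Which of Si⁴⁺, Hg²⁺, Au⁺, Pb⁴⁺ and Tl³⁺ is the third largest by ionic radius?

Tl³⁺

Work out protons and electrons: Si⁴⁺ (Z=14, 10 e⁻), Pb⁴⁺ (Z=82, 78 e⁻), Tl³⁺ (Z=81, 78 e⁻), Hg²⁺ (Z=80, 78 e⁻), Au⁺ (Z=79, 78 e⁻). Si⁴⁺ < Pb⁴⁺ (same group, 3 shells fewer); Pb⁴⁺ < Tl³⁺ (isoelectronic, higher Z=82 is smaller); Tl³⁺ < Hg²⁺ (isoelectronic, higher Z=81 is smaller); Hg²⁺ < Au⁺ (both 78 e⁻, Z=80>79).
Ordering: Si⁴⁺ < Pb⁴⁺ < Tl³⁺ < Hg²⁺ < Au⁺. The third largest is Tl³⁺.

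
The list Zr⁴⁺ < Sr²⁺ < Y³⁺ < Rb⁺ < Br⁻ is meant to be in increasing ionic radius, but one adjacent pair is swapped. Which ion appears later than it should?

The pair Sr²⁺, Y³⁺ is the wrong way round — Y³⁺ and Sr²⁺ share 36 electrons; the higher nuclear charge on Y (Z=39) contracts it more, so Y³⁺ < Sr²⁺. All other adjacent pairs agree with periodic trends, so Y³⁺ is the misplaced ion.

Y³⁺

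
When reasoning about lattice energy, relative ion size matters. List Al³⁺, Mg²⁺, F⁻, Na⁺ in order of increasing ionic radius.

All of these have 10 electrons (isoelectronic). With the same electron cloud, the ion with the most protons pulls it in tightest. Nuclear charges: Al³⁺ (Z=13), Mg²⁺ (Z=12), Na⁺ (Z=11), F⁻ (Z=9). Highest Z is smallest.

Al³⁺ < Mg²⁺ < Na⁺ < F⁻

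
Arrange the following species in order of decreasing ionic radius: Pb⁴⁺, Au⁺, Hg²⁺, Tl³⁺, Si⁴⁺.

Au⁺ > Hg²⁺ > Tl³⁺ > Pb⁴⁺ > Si⁴⁺

Work out protons and electrons: Si⁴⁺ (Z=14, 10 e⁻), Pb⁴⁺ (Z=82, 78 e⁻), Tl³⁺ (Z=81, 78 e⁻), Hg²⁺ (Z=80, 78 e⁻), Au⁺ (Z=79, 78 e⁻). Si⁴⁺ < Pb⁴⁺ (same group, period 3 vs 6); Pb⁴⁺ < Tl³⁺ (both 78 e⁻, Z=82>81); Tl³⁺ < Hg²⁺ (isoelectronic, higher Z=81 is smaller); Hg²⁺ < Au⁺ (isoelectronic, higher Z=80 is smaller).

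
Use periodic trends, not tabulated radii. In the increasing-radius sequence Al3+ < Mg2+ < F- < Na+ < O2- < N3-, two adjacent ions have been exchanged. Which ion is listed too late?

Na+

Check each adjacent pair. F- and Na+ are reversed: Na+ and F- share 10 electrons; the higher nuclear charge on Na (Z=11) contracts it more, so Na+ < F-. No other neighbouring pair contradicts the periodic trends, so Na+ is the ion listed too late.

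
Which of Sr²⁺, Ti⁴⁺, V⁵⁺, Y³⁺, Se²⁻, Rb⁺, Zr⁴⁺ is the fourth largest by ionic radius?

First list Z and electron count for each: V⁵⁺: 18 e⁻, Z=23, Ti⁴⁺: 18 e⁻, Z=22, Zr⁴⁺: 36 e⁻, Z=40, Y³⁺: 36 e⁻, Z=39, Sr²⁺: 36 e⁻, Z=38, Rb⁺: 36 e⁻, Z=37, Se²⁻: 36 e⁻, Z=34. V⁵⁺ < Ti⁴⁺ (isoelectronic, higher Z=23 is smaller); Ti⁴⁺ < Zr⁴⁺ (same group, 1 shell fewer); Zr⁴⁺ < Y³⁺ (isoelectronic, higher Z=40 is smaller); Y³⁺ < Sr²⁺ (isoelectronic, higher Z=39 is smaller); Sr²⁺ < Rb⁺ (isoelectronic, higher Z=38 is smaller); Rb⁺ < Se²⁻ (isoelectronic, higher Z=37 is smaller).
That gives V⁵⁺ < Ti⁴⁺ < Zr⁴⁺ < Y³⁺ < Sr²⁺ < Rb⁺ < Se²⁻. From the largest end, number 4 is Y³⁺.

Y³⁺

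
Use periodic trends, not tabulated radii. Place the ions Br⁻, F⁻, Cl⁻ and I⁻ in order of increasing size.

F⁻ < Cl⁻ < Br⁻ < I⁻

These ions sit in one column with identical charge. Each step down the periodic table adds a principal shell, increasing the radius.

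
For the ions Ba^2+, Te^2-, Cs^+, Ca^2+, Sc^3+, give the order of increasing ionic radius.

Sc^3+ < Ca^2+ < Ba^2+ < Cs^+ < Te^2-

Electron counts and nuclear charges: Sc^3+ (Z=21, 18 e⁻), Ca^2+ (Z=20, 18 e⁻), Ba^2+ (Z=56, 54 e⁻), Cs^+ (Z=55, 54 e⁻), Te^2- (Z=52, 54 e⁻). Sc^3+ < Ca^2+ (both 18 e⁻, Z=21>20); Ca^2+ < Ba^2+ (same group, 2 shells fewer); Ba^2+ < Cs^+ (both 54 e⁻, Z=56>55); Cs^+ < Te^2- (isoelectronic, higher Z=55 is smaller).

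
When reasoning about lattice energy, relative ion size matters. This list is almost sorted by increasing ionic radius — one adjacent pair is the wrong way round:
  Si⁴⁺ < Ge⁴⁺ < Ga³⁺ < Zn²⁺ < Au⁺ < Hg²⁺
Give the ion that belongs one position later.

Au⁺

Scanning neighbour by neighbour, only Au⁺/Hg²⁺ violates a trend: Hg²⁺ and Au⁺ share 78 electrons; the higher nuclear charge on Hg (Z=80) contracts it more, so Hg²⁺ < Au⁺. That makes Au⁺ the one sitting a position early relative to where it belongs.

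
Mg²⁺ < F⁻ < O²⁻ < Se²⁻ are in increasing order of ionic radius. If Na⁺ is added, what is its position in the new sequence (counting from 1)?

2

Work out protons and electrons: Mg²⁺ has 10 e⁻ (Z=12), Na⁺ has 10 e⁻ (Z=11), F⁻ has 10 e⁻ (Z=9), O²⁻ has 10 e⁻ (Z=8), Se²⁻ has 36 e⁻ (Z=34). Mg²⁺ < Na⁺ (isoelectronic, higher Z=12 is smaller); Na⁺ < F⁻ (isoelectronic, higher Z=11 is smaller); F⁻ < O²⁻ (both 10 e⁻, Z=9>8); O²⁻ < Se²⁻ (same group, 2 shells fewer).
With Na⁺ included the full order is Mg²⁺ < Na⁺ < F⁻ < O²⁻ < Se²⁻, so it takes position 2.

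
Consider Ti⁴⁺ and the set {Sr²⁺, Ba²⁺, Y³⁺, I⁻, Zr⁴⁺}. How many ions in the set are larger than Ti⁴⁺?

5

Ti⁴⁺: 18 e⁻, Z=22, Zr⁴⁺: 36 e⁻, Z=40, Y³⁺: 36 e⁻, Z=39, Sr²⁺: 36 e⁻, Z=38, Ba²⁺: 54 e⁻, Z=56, I⁻: 54 e⁻, Z=53. Ti⁴⁺ < Zr⁴⁺ (same group, 1 shell fewer); Zr⁴⁺ < Y³⁺ (isoelectronic, higher Z=40 is smaller); Y³⁺ < Sr²⁺ (isoelectronic, higher Z=39 is smaller); Sr²⁺ < Ba²⁺ (same group, period 5 vs 6); Ba²⁺ < I⁻ (both 54 e⁻, Z=56>53).
Ordering all of them (including Ti⁴⁺) by radius gives Ti⁴⁺ < Zr⁴⁺ < Y³⁺ < Sr²⁺ < Ba²⁺ < I⁻. So 5 are larger.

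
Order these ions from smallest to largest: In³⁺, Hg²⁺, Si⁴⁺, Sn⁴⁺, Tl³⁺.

Si⁴⁺: 10 e⁻, Z=14, Sn⁴⁺: 46 e⁻, Z=50, In³⁺: 46 e⁻, Z=49, Tl³⁺: 78 e⁻, Z=81, Hg²⁺: 78 e⁻, Z=80. Si⁴⁺ < Sn⁴⁺ (same group, 2 shells fewer); Sn⁴⁺ < In³⁺ (both 46 e⁻, Z=50>49); In³⁺ < Tl³⁺ (same group, 1 shell fewer); Tl³⁺ < Hg²⁺ (isoelectronic, higher Z=81 is smaller).

Si⁴⁺ < Sn⁴⁺ < In³⁺ < Tl³⁺ < Hg²⁺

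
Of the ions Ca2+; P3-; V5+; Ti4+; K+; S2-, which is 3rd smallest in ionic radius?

All of these have 18 electrons (isoelectronic). With the same electron cloud, the ion with the most protons pulls it in tightest. Nuclear charges: V5+ (Z=23), Ti4+ (Z=22), Ca2+ (Z=20), K+ (Z=19), S2- (Z=16), P3- (Z=15). Highest Z is smallest.
Full ascending order: V5+ < Ti4+ < Ca2+ < K+ < S2- < P3-. Counting from the smallest, position 3 is Ca2+.

Ca2+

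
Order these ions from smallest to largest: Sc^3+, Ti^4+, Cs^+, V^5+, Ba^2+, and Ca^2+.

V^5+ < Ti^4+ < Sc^3+ < Ca^2+ < Ba^2+ < Cs^+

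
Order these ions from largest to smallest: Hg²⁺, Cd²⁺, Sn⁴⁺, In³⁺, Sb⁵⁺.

Hg²⁺ > Cd²⁺ > In³⁺ > Sn⁴⁺ > Sb⁵⁺

First list Z and electron count for each: Sb⁵⁺ has 46 e⁻ (Z=51), Sn⁴⁺ has 46 e⁻ (Z=50), In³⁺ has 46 e⁻ (Z=49), Cd²⁺ has 46 e⁻ (Z=48), Hg²⁺ has 78 e⁻ (Z=80). Sb⁵⁺ < Sn⁴⁺ (isoelectronic, higher Z=51 is smaller); Sn⁴⁺ < In³⁺ (both 46 e⁻, Z=50>49); In³⁺ < Cd²⁺ (isoelectronic, higher Z=49 is smaller); Cd²⁺ < Hg²⁺ (same group, period 5 vs 6).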